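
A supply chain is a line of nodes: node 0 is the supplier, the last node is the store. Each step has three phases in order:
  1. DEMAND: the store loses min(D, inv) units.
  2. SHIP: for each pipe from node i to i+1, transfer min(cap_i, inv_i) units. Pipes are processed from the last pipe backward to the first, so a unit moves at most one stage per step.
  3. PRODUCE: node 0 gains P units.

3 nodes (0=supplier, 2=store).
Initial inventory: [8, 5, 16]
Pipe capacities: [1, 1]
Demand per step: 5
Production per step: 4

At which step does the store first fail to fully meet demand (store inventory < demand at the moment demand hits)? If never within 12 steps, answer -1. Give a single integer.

Step 1: demand=5,sold=5 ship[1->2]=1 ship[0->1]=1 prod=4 -> [11 5 12]
Step 2: demand=5,sold=5 ship[1->2]=1 ship[0->1]=1 prod=4 -> [14 5 8]
Step 3: demand=5,sold=5 ship[1->2]=1 ship[0->1]=1 prod=4 -> [17 5 4]
Step 4: demand=5,sold=4 ship[1->2]=1 ship[0->1]=1 prod=4 -> [20 5 1]
Step 5: demand=5,sold=1 ship[1->2]=1 ship[0->1]=1 prod=4 -> [23 5 1]
Step 6: demand=5,sold=1 ship[1->2]=1 ship[0->1]=1 prod=4 -> [26 5 1]
Step 7: demand=5,sold=1 ship[1->2]=1 ship[0->1]=1 prod=4 -> [29 5 1]
Step 8: demand=5,sold=1 ship[1->2]=1 ship[0->1]=1 prod=4 -> [32 5 1]
Step 9: demand=5,sold=1 ship[1->2]=1 ship[0->1]=1 prod=4 -> [35 5 1]
Step 10: demand=5,sold=1 ship[1->2]=1 ship[0->1]=1 prod=4 -> [38 5 1]
Step 11: demand=5,sold=1 ship[1->2]=1 ship[0->1]=1 prod=4 -> [41 5 1]
Step 12: demand=5,sold=1 ship[1->2]=1 ship[0->1]=1 prod=4 -> [44 5 1]
First stockout at step 4

4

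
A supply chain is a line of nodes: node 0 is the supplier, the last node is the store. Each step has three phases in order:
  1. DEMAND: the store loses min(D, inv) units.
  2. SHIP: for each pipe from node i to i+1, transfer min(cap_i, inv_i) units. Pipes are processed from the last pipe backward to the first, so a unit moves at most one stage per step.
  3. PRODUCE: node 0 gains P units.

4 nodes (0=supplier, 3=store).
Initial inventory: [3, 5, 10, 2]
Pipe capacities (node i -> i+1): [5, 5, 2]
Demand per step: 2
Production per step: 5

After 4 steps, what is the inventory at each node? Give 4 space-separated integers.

Step 1: demand=2,sold=2 ship[2->3]=2 ship[1->2]=5 ship[0->1]=3 prod=5 -> inv=[5 3 13 2]
Step 2: demand=2,sold=2 ship[2->3]=2 ship[1->2]=3 ship[0->1]=5 prod=5 -> inv=[5 5 14 2]
Step 3: demand=2,sold=2 ship[2->3]=2 ship[1->2]=5 ship[0->1]=5 prod=5 -> inv=[5 5 17 2]
Step 4: demand=2,sold=2 ship[2->3]=2 ship[1->2]=5 ship[0->1]=5 prod=5 -> inv=[5 5 20 2]

5 5 20 2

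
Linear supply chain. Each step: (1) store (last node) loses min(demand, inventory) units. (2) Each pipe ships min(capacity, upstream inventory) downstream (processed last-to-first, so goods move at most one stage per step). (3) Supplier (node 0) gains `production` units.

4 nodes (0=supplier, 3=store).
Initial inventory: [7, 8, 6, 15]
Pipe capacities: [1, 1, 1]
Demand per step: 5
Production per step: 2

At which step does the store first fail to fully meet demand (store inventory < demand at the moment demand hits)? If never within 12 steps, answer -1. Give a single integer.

Step 1: demand=5,sold=5 ship[2->3]=1 ship[1->2]=1 ship[0->1]=1 prod=2 -> [8 8 6 11]
Step 2: demand=5,sold=5 ship[2->3]=1 ship[1->2]=1 ship[0->1]=1 prod=2 -> [9 8 6 7]
Step 3: demand=5,sold=5 ship[2->3]=1 ship[1->2]=1 ship[0->1]=1 prod=2 -> [10 8 6 3]
Step 4: demand=5,sold=3 ship[2->3]=1 ship[1->2]=1 ship[0->1]=1 prod=2 -> [11 8 6 1]
Step 5: demand=5,sold=1 ship[2->3]=1 ship[1->2]=1 ship[0->1]=1 prod=2 -> [12 8 6 1]
Step 6: demand=5,sold=1 ship[2->3]=1 ship[1->2]=1 ship[0->1]=1 prod=2 -> [13 8 6 1]
Step 7: demand=5,sold=1 ship[2->3]=1 ship[1->2]=1 ship[0->1]=1 prod=2 -> [14 8 6 1]
Step 8: demand=5,sold=1 ship[2->3]=1 ship[1->2]=1 ship[0->1]=1 prod=2 -> [15 8 6 1]
Step 9: demand=5,sold=1 ship[2->3]=1 ship[1->2]=1 ship[0->1]=1 prod=2 -> [16 8 6 1]
Step 10: demand=5,sold=1 ship[2->3]=1 ship[1->2]=1 ship[0->1]=1 prod=2 -> [17 8 6 1]
Step 11: demand=5,sold=1 ship[2->3]=1 ship[1->2]=1 ship[0->1]=1 prod=2 -> [18 8 6 1]
Step 12: demand=5,sold=1 ship[2->3]=1 ship[1->2]=1 ship[0->1]=1 prod=2 -> [19 8 6 1]
First stockout at step 4

4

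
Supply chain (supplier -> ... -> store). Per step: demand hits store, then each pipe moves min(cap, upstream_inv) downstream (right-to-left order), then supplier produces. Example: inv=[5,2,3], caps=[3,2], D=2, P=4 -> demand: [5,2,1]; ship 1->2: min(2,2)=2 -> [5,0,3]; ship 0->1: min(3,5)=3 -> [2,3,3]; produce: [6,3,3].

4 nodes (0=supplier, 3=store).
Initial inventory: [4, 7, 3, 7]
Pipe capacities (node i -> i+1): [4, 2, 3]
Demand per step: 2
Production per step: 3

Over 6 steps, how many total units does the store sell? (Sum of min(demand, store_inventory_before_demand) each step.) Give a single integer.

Answer: 12

Derivation:
Step 1: sold=2 (running total=2) -> [3 9 2 8]
Step 2: sold=2 (running total=4) -> [3 10 2 8]
Step 3: sold=2 (running total=6) -> [3 11 2 8]
Step 4: sold=2 (running total=8) -> [3 12 2 8]
Step 5: sold=2 (running total=10) -> [3 13 2 8]
Step 6: sold=2 (running total=12) -> [3 14 2 8]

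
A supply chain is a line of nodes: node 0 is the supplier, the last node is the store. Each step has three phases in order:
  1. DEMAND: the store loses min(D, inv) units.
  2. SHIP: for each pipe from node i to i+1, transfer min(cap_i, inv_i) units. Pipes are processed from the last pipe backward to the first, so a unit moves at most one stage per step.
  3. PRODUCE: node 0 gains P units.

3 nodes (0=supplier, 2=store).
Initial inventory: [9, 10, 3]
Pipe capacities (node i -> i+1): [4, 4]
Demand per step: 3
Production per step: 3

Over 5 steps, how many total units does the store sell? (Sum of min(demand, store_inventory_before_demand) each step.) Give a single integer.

Step 1: sold=3 (running total=3) -> [8 10 4]
Step 2: sold=3 (running total=6) -> [7 10 5]
Step 3: sold=3 (running total=9) -> [6 10 6]
Step 4: sold=3 (running total=12) -> [5 10 7]
Step 5: sold=3 (running total=15) -> [4 10 8]

Answer: 15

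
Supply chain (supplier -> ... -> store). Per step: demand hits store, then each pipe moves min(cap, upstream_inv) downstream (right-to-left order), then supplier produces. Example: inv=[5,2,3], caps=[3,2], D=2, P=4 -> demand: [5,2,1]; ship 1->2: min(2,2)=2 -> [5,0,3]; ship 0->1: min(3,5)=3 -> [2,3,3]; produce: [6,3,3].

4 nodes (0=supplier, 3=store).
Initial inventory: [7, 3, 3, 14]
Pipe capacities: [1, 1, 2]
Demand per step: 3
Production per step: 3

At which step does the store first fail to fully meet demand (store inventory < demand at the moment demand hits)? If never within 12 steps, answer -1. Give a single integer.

Step 1: demand=3,sold=3 ship[2->3]=2 ship[1->2]=1 ship[0->1]=1 prod=3 -> [9 3 2 13]
Step 2: demand=3,sold=3 ship[2->3]=2 ship[1->2]=1 ship[0->1]=1 prod=3 -> [11 3 1 12]
Step 3: demand=3,sold=3 ship[2->3]=1 ship[1->2]=1 ship[0->1]=1 prod=3 -> [13 3 1 10]
Step 4: demand=3,sold=3 ship[2->3]=1 ship[1->2]=1 ship[0->1]=1 prod=3 -> [15 3 1 8]
Step 5: demand=3,sold=3 ship[2->3]=1 ship[1->2]=1 ship[0->1]=1 prod=3 -> [17 3 1 6]
Step 6: demand=3,sold=3 ship[2->3]=1 ship[1->2]=1 ship[0->1]=1 prod=3 -> [19 3 1 4]
Step 7: demand=3,sold=3 ship[2->3]=1 ship[1->2]=1 ship[0->1]=1 prod=3 -> [21 3 1 2]
Step 8: demand=3,sold=2 ship[2->3]=1 ship[1->2]=1 ship[0->1]=1 prod=3 -> [23 3 1 1]
Step 9: demand=3,sold=1 ship[2->3]=1 ship[1->2]=1 ship[0->1]=1 prod=3 -> [25 3 1 1]
Step 10: demand=3,sold=1 ship[2->3]=1 ship[1->2]=1 ship[0->1]=1 prod=3 -> [27 3 1 1]
Step 11: demand=3,sold=1 ship[2->3]=1 ship[1->2]=1 ship[0->1]=1 prod=3 -> [29 3 1 1]
Step 12: demand=3,sold=1 ship[2->3]=1 ship[1->2]=1 ship[0->1]=1 prod=3 -> [31 3 1 1]
First stockout at step 8

8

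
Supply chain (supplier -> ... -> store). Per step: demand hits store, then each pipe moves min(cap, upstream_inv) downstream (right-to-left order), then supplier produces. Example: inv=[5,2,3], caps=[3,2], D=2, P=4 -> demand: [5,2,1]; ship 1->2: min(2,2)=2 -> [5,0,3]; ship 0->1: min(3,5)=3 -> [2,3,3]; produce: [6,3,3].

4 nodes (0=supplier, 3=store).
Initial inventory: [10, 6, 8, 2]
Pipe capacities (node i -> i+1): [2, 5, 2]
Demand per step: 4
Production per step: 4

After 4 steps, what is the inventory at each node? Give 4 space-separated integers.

Step 1: demand=4,sold=2 ship[2->3]=2 ship[1->2]=5 ship[0->1]=2 prod=4 -> inv=[12 3 11 2]
Step 2: demand=4,sold=2 ship[2->3]=2 ship[1->2]=3 ship[0->1]=2 prod=4 -> inv=[14 2 12 2]
Step 3: demand=4,sold=2 ship[2->3]=2 ship[1->2]=2 ship[0->1]=2 prod=4 -> inv=[16 2 12 2]
Step 4: demand=4,sold=2 ship[2->3]=2 ship[1->2]=2 ship[0->1]=2 prod=4 -> inv=[18 2 12 2]

18 2 12 2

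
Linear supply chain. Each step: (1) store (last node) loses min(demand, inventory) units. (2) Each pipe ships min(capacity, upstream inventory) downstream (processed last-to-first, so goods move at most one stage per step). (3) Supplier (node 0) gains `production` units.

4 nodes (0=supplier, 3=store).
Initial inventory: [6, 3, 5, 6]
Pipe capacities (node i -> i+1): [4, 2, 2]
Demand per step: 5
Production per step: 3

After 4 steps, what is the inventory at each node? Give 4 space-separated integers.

Step 1: demand=5,sold=5 ship[2->3]=2 ship[1->2]=2 ship[0->1]=4 prod=3 -> inv=[5 5 5 3]
Step 2: demand=5,sold=3 ship[2->3]=2 ship[1->2]=2 ship[0->1]=4 prod=3 -> inv=[4 7 5 2]
Step 3: demand=5,sold=2 ship[2->3]=2 ship[1->2]=2 ship[0->1]=4 prod=3 -> inv=[3 9 5 2]
Step 4: demand=5,sold=2 ship[2->3]=2 ship[1->2]=2 ship[0->1]=3 prod=3 -> inv=[3 10 5 2]

3 10 5 2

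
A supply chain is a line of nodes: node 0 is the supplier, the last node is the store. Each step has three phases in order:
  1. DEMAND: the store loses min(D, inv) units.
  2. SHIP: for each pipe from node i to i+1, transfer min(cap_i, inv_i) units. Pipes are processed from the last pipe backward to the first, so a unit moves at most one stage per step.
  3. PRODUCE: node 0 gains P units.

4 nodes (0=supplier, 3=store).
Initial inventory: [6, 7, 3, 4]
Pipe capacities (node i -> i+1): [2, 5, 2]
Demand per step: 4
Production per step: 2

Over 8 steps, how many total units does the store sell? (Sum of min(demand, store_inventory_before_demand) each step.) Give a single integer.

Step 1: sold=4 (running total=4) -> [6 4 6 2]
Step 2: sold=2 (running total=6) -> [6 2 8 2]
Step 3: sold=2 (running total=8) -> [6 2 8 2]
Step 4: sold=2 (running total=10) -> [6 2 8 2]
Step 5: sold=2 (running total=12) -> [6 2 8 2]
Step 6: sold=2 (running total=14) -> [6 2 8 2]
Step 7: sold=2 (running total=16) -> [6 2 8 2]
Step 8: sold=2 (running total=18) -> [6 2 8 2]

Answer: 18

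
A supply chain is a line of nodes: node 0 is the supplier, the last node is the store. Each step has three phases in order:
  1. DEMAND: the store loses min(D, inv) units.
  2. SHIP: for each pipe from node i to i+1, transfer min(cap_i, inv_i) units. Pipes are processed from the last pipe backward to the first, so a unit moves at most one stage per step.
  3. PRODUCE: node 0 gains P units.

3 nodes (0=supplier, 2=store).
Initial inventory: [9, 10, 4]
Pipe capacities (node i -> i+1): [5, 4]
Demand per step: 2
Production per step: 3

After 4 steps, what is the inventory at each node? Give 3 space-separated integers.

Step 1: demand=2,sold=2 ship[1->2]=4 ship[0->1]=5 prod=3 -> inv=[7 11 6]
Step 2: demand=2,sold=2 ship[1->2]=4 ship[0->1]=5 prod=3 -> inv=[5 12 8]
Step 3: demand=2,sold=2 ship[1->2]=4 ship[0->1]=5 prod=3 -> inv=[3 13 10]
Step 4: demand=2,sold=2 ship[1->2]=4 ship[0->1]=3 prod=3 -> inv=[3 12 12]

3 12 12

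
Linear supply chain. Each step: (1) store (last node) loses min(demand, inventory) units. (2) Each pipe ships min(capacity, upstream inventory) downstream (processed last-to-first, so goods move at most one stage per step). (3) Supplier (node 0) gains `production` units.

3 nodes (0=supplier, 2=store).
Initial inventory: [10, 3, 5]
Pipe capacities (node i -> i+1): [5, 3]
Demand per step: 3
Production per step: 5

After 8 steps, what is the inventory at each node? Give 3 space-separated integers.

Step 1: demand=3,sold=3 ship[1->2]=3 ship[0->1]=5 prod=5 -> inv=[10 5 5]
Step 2: demand=3,sold=3 ship[1->2]=3 ship[0->1]=5 prod=5 -> inv=[10 7 5]
Step 3: demand=3,sold=3 ship[1->2]=3 ship[0->1]=5 prod=5 -> inv=[10 9 5]
Step 4: demand=3,sold=3 ship[1->2]=3 ship[0->1]=5 prod=5 -> inv=[10 11 5]
Step 5: demand=3,sold=3 ship[1->2]=3 ship[0->1]=5 prod=5 -> inv=[10 13 5]
Step 6: demand=3,sold=3 ship[1->2]=3 ship[0->1]=5 prod=5 -> inv=[10 15 5]
Step 7: demand=3,sold=3 ship[1->2]=3 ship[0->1]=5 prod=5 -> inv=[10 17 5]
Step 8: demand=3,sold=3 ship[1->2]=3 ship[0->1]=5 prod=5 -> inv=[10 19 5]

10 19 5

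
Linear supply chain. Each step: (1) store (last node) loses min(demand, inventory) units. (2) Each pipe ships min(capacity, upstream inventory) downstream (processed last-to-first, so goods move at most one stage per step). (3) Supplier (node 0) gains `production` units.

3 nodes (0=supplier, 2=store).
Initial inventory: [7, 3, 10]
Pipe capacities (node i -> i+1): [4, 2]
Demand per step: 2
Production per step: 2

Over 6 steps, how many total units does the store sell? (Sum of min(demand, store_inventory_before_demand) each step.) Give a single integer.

Answer: 12

Derivation:
Step 1: sold=2 (running total=2) -> [5 5 10]
Step 2: sold=2 (running total=4) -> [3 7 10]
Step 3: sold=2 (running total=6) -> [2 8 10]
Step 4: sold=2 (running total=8) -> [2 8 10]
Step 5: sold=2 (running total=10) -> [2 8 10]
Step 6: sold=2 (running total=12) -> [2 8 10]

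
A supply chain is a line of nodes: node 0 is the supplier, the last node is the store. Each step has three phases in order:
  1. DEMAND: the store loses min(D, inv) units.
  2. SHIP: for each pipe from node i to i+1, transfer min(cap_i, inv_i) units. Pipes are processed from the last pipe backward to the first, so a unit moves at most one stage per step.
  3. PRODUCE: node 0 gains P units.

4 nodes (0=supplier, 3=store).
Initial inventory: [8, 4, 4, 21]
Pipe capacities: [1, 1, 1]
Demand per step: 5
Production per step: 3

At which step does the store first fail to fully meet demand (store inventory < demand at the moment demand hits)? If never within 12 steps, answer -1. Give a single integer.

Step 1: demand=5,sold=5 ship[2->3]=1 ship[1->2]=1 ship[0->1]=1 prod=3 -> [10 4 4 17]
Step 2: demand=5,sold=5 ship[2->3]=1 ship[1->2]=1 ship[0->1]=1 prod=3 -> [12 4 4 13]
Step 3: demand=5,sold=5 ship[2->3]=1 ship[1->2]=1 ship[0->1]=1 prod=3 -> [14 4 4 9]
Step 4: demand=5,sold=5 ship[2->3]=1 ship[1->2]=1 ship[0->1]=1 prod=3 -> [16 4 4 5]
Step 5: demand=5,sold=5 ship[2->3]=1 ship[1->2]=1 ship[0->1]=1 prod=3 -> [18 4 4 1]
Step 6: demand=5,sold=1 ship[2->3]=1 ship[1->2]=1 ship[0->1]=1 prod=3 -> [20 4 4 1]
Step 7: demand=5,sold=1 ship[2->3]=1 ship[1->2]=1 ship[0->1]=1 prod=3 -> [22 4 4 1]
Step 8: demand=5,sold=1 ship[2->3]=1 ship[1->2]=1 ship[0->1]=1 prod=3 -> [24 4 4 1]
Step 9: demand=5,sold=1 ship[2->3]=1 ship[1->2]=1 ship[0->1]=1 prod=3 -> [26 4 4 1]
Step 10: demand=5,sold=1 ship[2->3]=1 ship[1->2]=1 ship[0->1]=1 prod=3 -> [28 4 4 1]
Step 11: demand=5,sold=1 ship[2->3]=1 ship[1->2]=1 ship[0->1]=1 prod=3 -> [30 4 4 1]
Step 12: demand=5,sold=1 ship[2->3]=1 ship[1->2]=1 ship[0->1]=1 prod=3 -> [32 4 4 1]
First stockout at step 6

6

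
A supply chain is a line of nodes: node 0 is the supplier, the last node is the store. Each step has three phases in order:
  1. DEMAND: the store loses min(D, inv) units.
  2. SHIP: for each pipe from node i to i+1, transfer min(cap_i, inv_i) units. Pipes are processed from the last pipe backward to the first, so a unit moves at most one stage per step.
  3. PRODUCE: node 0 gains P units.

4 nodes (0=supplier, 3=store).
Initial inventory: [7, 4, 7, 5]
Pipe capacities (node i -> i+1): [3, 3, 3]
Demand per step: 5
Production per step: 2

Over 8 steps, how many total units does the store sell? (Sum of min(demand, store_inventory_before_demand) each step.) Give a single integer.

Step 1: sold=5 (running total=5) -> [6 4 7 3]
Step 2: sold=3 (running total=8) -> [5 4 7 3]
Step 3: sold=3 (running total=11) -> [4 4 7 3]
Step 4: sold=3 (running total=14) -> [3 4 7 3]
Step 5: sold=3 (running total=17) -> [2 4 7 3]
Step 6: sold=3 (running total=20) -> [2 3 7 3]
Step 7: sold=3 (running total=23) -> [2 2 7 3]
Step 8: sold=3 (running total=26) -> [2 2 6 3]

Answer: 26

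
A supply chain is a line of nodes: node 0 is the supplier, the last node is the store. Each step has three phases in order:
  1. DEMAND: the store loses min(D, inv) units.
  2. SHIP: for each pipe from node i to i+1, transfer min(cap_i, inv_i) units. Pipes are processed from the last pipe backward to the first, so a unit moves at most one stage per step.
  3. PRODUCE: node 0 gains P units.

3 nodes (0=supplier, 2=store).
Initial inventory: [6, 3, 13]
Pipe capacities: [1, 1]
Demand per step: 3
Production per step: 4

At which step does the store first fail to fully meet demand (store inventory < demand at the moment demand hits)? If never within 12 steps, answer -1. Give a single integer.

Step 1: demand=3,sold=3 ship[1->2]=1 ship[0->1]=1 prod=4 -> [9 3 11]
Step 2: demand=3,sold=3 ship[1->2]=1 ship[0->1]=1 prod=4 -> [12 3 9]
Step 3: demand=3,sold=3 ship[1->2]=1 ship[0->1]=1 prod=4 -> [15 3 7]
Step 4: demand=3,sold=3 ship[1->2]=1 ship[0->1]=1 prod=4 -> [18 3 5]
Step 5: demand=3,sold=3 ship[1->2]=1 ship[0->1]=1 prod=4 -> [21 3 3]
Step 6: demand=3,sold=3 ship[1->2]=1 ship[0->1]=1 prod=4 -> [24 3 1]
Step 7: demand=3,sold=1 ship[1->2]=1 ship[0->1]=1 prod=4 -> [27 3 1]
Step 8: demand=3,sold=1 ship[1->2]=1 ship[0->1]=1 prod=4 -> [30 3 1]
Step 9: demand=3,sold=1 ship[1->2]=1 ship[0->1]=1 prod=4 -> [33 3 1]
Step 10: demand=3,sold=1 ship[1->2]=1 ship[0->1]=1 prod=4 -> [36 3 1]
Step 11: demand=3,sold=1 ship[1->2]=1 ship[0->1]=1 prod=4 -> [39 3 1]
Step 12: demand=3,sold=1 ship[1->2]=1 ship[0->1]=1 prod=4 -> [42 3 1]
First stockout at step 7

7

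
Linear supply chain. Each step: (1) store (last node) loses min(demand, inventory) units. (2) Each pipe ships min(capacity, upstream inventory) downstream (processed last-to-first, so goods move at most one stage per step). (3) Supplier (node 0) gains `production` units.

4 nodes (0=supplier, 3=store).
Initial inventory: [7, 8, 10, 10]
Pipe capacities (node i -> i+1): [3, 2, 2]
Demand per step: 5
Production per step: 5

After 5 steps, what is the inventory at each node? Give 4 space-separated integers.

Step 1: demand=5,sold=5 ship[2->3]=2 ship[1->2]=2 ship[0->1]=3 prod=5 -> inv=[9 9 10 7]
Step 2: demand=5,sold=5 ship[2->3]=2 ship[1->2]=2 ship[0->1]=3 prod=5 -> inv=[11 10 10 4]
Step 3: demand=5,sold=4 ship[2->3]=2 ship[1->2]=2 ship[0->1]=3 prod=5 -> inv=[13 11 10 2]
Step 4: demand=5,sold=2 ship[2->3]=2 ship[1->2]=2 ship[0->1]=3 prod=5 -> inv=[15 12 10 2]
Step 5: demand=5,sold=2 ship[2->3]=2 ship[1->2]=2 ship[0->1]=3 prod=5 -> inv=[17 13 10 2]

17 13 10 2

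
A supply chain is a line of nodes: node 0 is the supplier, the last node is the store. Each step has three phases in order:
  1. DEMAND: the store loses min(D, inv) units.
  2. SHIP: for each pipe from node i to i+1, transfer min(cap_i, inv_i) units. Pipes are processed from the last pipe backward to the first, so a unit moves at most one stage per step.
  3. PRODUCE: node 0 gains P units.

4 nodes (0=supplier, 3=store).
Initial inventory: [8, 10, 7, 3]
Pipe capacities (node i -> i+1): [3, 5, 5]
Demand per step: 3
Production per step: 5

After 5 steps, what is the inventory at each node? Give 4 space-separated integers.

Step 1: demand=3,sold=3 ship[2->3]=5 ship[1->2]=5 ship[0->1]=3 prod=5 -> inv=[10 8 7 5]
Step 2: demand=3,sold=3 ship[2->3]=5 ship[1->2]=5 ship[0->1]=3 prod=5 -> inv=[12 6 7 7]
Step 3: demand=3,sold=3 ship[2->3]=5 ship[1->2]=5 ship[0->1]=3 prod=5 -> inv=[14 4 7 9]
Step 4: demand=3,sold=3 ship[2->3]=5 ship[1->2]=4 ship[0->1]=3 prod=5 -> inv=[16 3 6 11]
Step 5: demand=3,sold=3 ship[2->3]=5 ship[1->2]=3 ship[0->1]=3 prod=5 -> inv=[18 3 4 13]

18 3 4 13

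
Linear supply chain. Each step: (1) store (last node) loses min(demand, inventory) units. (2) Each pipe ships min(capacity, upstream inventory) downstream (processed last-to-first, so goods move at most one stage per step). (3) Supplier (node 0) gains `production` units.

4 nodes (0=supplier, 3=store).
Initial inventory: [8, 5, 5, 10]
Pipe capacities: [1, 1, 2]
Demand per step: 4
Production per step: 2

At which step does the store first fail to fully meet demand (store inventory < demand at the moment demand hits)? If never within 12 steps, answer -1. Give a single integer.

Step 1: demand=4,sold=4 ship[2->3]=2 ship[1->2]=1 ship[0->1]=1 prod=2 -> [9 5 4 8]
Step 2: demand=4,sold=4 ship[2->3]=2 ship[1->2]=1 ship[0->1]=1 prod=2 -> [10 5 3 6]
Step 3: demand=4,sold=4 ship[2->3]=2 ship[1->2]=1 ship[0->1]=1 prod=2 -> [11 5 2 4]
Step 4: demand=4,sold=4 ship[2->3]=2 ship[1->2]=1 ship[0->1]=1 prod=2 -> [12 5 1 2]
Step 5: demand=4,sold=2 ship[2->3]=1 ship[1->2]=1 ship[0->1]=1 prod=2 -> [13 5 1 1]
Step 6: demand=4,sold=1 ship[2->3]=1 ship[1->2]=1 ship[0->1]=1 prod=2 -> [14 5 1 1]
Step 7: demand=4,sold=1 ship[2->3]=1 ship[1->2]=1 ship[0->1]=1 prod=2 -> [15 5 1 1]
Step 8: demand=4,sold=1 ship[2->3]=1 ship[1->2]=1 ship[0->1]=1 prod=2 -> [16 5 1 1]
Step 9: demand=4,sold=1 ship[2->3]=1 ship[1->2]=1 ship[0->1]=1 prod=2 -> [17 5 1 1]
Step 10: demand=4,sold=1 ship[2->3]=1 ship[1->2]=1 ship[0->1]=1 prod=2 -> [18 5 1 1]
Step 11: demand=4,sold=1 ship[2->3]=1 ship[1->2]=1 ship[0->1]=1 prod=2 -> [19 5 1 1]
Step 12: demand=4,sold=1 ship[2->3]=1 ship[1->2]=1 ship[0->1]=1 prod=2 -> [20 5 1 1]
First stockout at step 5

5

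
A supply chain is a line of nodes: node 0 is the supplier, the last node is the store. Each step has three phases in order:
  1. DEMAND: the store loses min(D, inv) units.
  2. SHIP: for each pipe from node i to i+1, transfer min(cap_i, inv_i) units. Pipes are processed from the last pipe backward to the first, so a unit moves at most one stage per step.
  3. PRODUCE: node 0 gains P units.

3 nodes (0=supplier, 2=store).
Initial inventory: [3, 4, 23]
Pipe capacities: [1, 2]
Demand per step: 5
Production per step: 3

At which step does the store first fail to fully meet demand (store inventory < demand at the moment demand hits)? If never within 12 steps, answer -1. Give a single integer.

Step 1: demand=5,sold=5 ship[1->2]=2 ship[0->1]=1 prod=3 -> [5 3 20]
Step 2: demand=5,sold=5 ship[1->2]=2 ship[0->1]=1 prod=3 -> [7 2 17]
Step 3: demand=5,sold=5 ship[1->2]=2 ship[0->1]=1 prod=3 -> [9 1 14]
Step 4: demand=5,sold=5 ship[1->2]=1 ship[0->1]=1 prod=3 -> [11 1 10]
Step 5: demand=5,sold=5 ship[1->2]=1 ship[0->1]=1 prod=3 -> [13 1 6]
Step 6: demand=5,sold=5 ship[1->2]=1 ship[0->1]=1 prod=3 -> [15 1 2]
Step 7: demand=5,sold=2 ship[1->2]=1 ship[0->1]=1 prod=3 -> [17 1 1]
Step 8: demand=5,sold=1 ship[1->2]=1 ship[0->1]=1 prod=3 -> [19 1 1]
Step 9: demand=5,sold=1 ship[1->2]=1 ship[0->1]=1 prod=3 -> [21 1 1]
Step 10: demand=5,sold=1 ship[1->2]=1 ship[0->1]=1 prod=3 -> [23 1 1]
Step 11: demand=5,sold=1 ship[1->2]=1 ship[0->1]=1 prod=3 -> [25 1 1]
Step 12: demand=5,sold=1 ship[1->2]=1 ship[0->1]=1 prod=3 -> [27 1 1]
First stockout at step 7

7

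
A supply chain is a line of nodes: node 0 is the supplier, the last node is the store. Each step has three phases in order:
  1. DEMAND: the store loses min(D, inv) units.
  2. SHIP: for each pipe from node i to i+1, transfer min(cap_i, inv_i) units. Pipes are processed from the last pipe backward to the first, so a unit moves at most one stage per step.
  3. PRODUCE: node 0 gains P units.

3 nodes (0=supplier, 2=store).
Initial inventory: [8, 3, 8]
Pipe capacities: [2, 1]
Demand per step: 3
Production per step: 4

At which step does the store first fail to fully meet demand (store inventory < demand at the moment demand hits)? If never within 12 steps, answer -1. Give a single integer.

Step 1: demand=3,sold=3 ship[1->2]=1 ship[0->1]=2 prod=4 -> [10 4 6]
Step 2: demand=3,sold=3 ship[1->2]=1 ship[0->1]=2 prod=4 -> [12 5 4]
Step 3: demand=3,sold=3 ship[1->2]=1 ship[0->1]=2 prod=4 -> [14 6 2]
Step 4: demand=3,sold=2 ship[1->2]=1 ship[0->1]=2 prod=4 -> [16 7 1]
Step 5: demand=3,sold=1 ship[1->2]=1 ship[0->1]=2 prod=4 -> [18 8 1]
Step 6: demand=3,sold=1 ship[1->2]=1 ship[0->1]=2 prod=4 -> [20 9 1]
Step 7: demand=3,sold=1 ship[1->2]=1 ship[0->1]=2 prod=4 -> [22 10 1]
Step 8: demand=3,sold=1 ship[1->2]=1 ship[0->1]=2 prod=4 -> [24 11 1]
Step 9: demand=3,sold=1 ship[1->2]=1 ship[0->1]=2 prod=4 -> [26 12 1]
Step 10: demand=3,sold=1 ship[1->2]=1 ship[0->1]=2 prod=4 -> [28 13 1]
Step 11: demand=3,sold=1 ship[1->2]=1 ship[0->1]=2 prod=4 -> [30 14 1]
Step 12: demand=3,sold=1 ship[1->2]=1 ship[0->1]=2 prod=4 -> [32 15 1]
First stockout at step 4

4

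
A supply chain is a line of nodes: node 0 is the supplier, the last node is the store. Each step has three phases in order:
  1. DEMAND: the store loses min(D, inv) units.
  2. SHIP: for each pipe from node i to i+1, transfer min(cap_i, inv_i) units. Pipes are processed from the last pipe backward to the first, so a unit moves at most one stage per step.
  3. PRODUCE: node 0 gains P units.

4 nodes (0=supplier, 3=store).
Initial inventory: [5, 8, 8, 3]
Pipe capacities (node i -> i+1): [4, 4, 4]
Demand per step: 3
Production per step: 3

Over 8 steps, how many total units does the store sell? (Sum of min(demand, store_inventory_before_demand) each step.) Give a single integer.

Step 1: sold=3 (running total=3) -> [4 8 8 4]
Step 2: sold=3 (running total=6) -> [3 8 8 5]
Step 3: sold=3 (running total=9) -> [3 7 8 6]
Step 4: sold=3 (running total=12) -> [3 6 8 7]
Step 5: sold=3 (running total=15) -> [3 5 8 8]
Step 6: sold=3 (running total=18) -> [3 4 8 9]
Step 7: sold=3 (running total=21) -> [3 3 8 10]
Step 8: sold=3 (running total=24) -> [3 3 7 11]

Answer: 24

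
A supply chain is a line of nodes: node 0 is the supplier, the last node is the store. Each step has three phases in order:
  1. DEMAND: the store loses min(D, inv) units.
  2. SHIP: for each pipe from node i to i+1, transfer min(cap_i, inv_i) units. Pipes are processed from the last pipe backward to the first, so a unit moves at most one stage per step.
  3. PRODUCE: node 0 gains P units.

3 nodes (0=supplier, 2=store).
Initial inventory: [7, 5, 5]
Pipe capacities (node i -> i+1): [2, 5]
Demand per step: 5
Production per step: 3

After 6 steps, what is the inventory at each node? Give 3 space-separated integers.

Step 1: demand=5,sold=5 ship[1->2]=5 ship[0->1]=2 prod=3 -> inv=[8 2 5]
Step 2: demand=5,sold=5 ship[1->2]=2 ship[0->1]=2 prod=3 -> inv=[9 2 2]
Step 3: demand=5,sold=2 ship[1->2]=2 ship[0->1]=2 prod=3 -> inv=[10 2 2]
Step 4: demand=5,sold=2 ship[1->2]=2 ship[0->1]=2 prod=3 -> inv=[11 2 2]
Step 5: demand=5,sold=2 ship[1->2]=2 ship[0->1]=2 prod=3 -> inv=[12 2 2]
Step 6: demand=5,sold=2 ship[1->2]=2 ship[0->1]=2 prod=3 -> inv=[13 2 2]

13 2 2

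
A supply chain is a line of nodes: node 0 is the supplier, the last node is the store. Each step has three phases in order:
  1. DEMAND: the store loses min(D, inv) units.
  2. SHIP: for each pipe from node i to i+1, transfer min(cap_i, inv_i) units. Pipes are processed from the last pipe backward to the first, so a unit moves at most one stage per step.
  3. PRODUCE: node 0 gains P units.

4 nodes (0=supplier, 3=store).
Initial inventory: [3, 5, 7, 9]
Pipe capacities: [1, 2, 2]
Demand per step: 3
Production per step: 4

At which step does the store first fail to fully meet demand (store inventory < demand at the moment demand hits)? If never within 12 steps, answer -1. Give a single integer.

Step 1: demand=3,sold=3 ship[2->3]=2 ship[1->2]=2 ship[0->1]=1 prod=4 -> [6 4 7 8]
Step 2: demand=3,sold=3 ship[2->3]=2 ship[1->2]=2 ship[0->1]=1 prod=4 -> [9 3 7 7]
Step 3: demand=3,sold=3 ship[2->3]=2 ship[1->2]=2 ship[0->1]=1 prod=4 -> [12 2 7 6]
Step 4: demand=3,sold=3 ship[2->3]=2 ship[1->2]=2 ship[0->1]=1 prod=4 -> [15 1 7 5]
Step 5: demand=3,sold=3 ship[2->3]=2 ship[1->2]=1 ship[0->1]=1 prod=4 -> [18 1 6 4]
Step 6: demand=3,sold=3 ship[2->3]=2 ship[1->2]=1 ship[0->1]=1 prod=4 -> [21 1 5 3]
Step 7: demand=3,sold=3 ship[2->3]=2 ship[1->2]=1 ship[0->1]=1 prod=4 -> [24 1 4 2]
Step 8: demand=3,sold=2 ship[2->3]=2 ship[1->2]=1 ship[0->1]=1 prod=4 -> [27 1 3 2]
Step 9: demand=3,sold=2 ship[2->3]=2 ship[1->2]=1 ship[0->1]=1 prod=4 -> [30 1 2 2]
Step 10: demand=3,sold=2 ship[2->3]=2 ship[1->2]=1 ship[0->1]=1 prod=4 -> [33 1 1 2]
Step 11: demand=3,sold=2 ship[2->3]=1 ship[1->2]=1 ship[0->1]=1 prod=4 -> [36 1 1 1]
Step 12: demand=3,sold=1 ship[2->3]=1 ship[1->2]=1 ship[0->1]=1 prod=4 -> [39 1 1 1]
First stockout at step 8

8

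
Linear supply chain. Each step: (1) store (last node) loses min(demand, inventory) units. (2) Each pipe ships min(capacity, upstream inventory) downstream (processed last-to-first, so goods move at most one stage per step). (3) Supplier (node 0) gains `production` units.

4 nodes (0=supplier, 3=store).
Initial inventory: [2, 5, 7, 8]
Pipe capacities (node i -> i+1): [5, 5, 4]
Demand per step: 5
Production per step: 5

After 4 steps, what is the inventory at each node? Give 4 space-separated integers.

Step 1: demand=5,sold=5 ship[2->3]=4 ship[1->2]=5 ship[0->1]=2 prod=5 -> inv=[5 2 8 7]
Step 2: demand=5,sold=5 ship[2->3]=4 ship[1->2]=2 ship[0->1]=5 prod=5 -> inv=[5 5 6 6]
Step 3: demand=5,sold=5 ship[2->3]=4 ship[1->2]=5 ship[0->1]=5 prod=5 -> inv=[5 5 7 5]
Step 4: demand=5,sold=5 ship[2->3]=4 ship[1->2]=5 ship[0->1]=5 prod=5 -> inv=[5 5 8 4]

5 5 8 4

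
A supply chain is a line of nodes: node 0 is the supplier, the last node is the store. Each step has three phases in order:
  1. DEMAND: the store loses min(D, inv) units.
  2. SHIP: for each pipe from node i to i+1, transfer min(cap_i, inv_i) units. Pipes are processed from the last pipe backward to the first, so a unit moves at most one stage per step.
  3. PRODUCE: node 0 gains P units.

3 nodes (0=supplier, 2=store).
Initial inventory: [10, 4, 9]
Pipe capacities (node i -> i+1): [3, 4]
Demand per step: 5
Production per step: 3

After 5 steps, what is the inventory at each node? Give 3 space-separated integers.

Step 1: demand=5,sold=5 ship[1->2]=4 ship[0->1]=3 prod=3 -> inv=[10 3 8]
Step 2: demand=5,sold=5 ship[1->2]=3 ship[0->1]=3 prod=3 -> inv=[10 3 6]
Step 3: demand=5,sold=5 ship[1->2]=3 ship[0->1]=3 prod=3 -> inv=[10 3 4]
Step 4: demand=5,sold=4 ship[1->2]=3 ship[0->1]=3 prod=3 -> inv=[10 3 3]
Step 5: demand=5,sold=3 ship[1->2]=3 ship[0->1]=3 prod=3 -> inv=[10 3 3]

10 3 3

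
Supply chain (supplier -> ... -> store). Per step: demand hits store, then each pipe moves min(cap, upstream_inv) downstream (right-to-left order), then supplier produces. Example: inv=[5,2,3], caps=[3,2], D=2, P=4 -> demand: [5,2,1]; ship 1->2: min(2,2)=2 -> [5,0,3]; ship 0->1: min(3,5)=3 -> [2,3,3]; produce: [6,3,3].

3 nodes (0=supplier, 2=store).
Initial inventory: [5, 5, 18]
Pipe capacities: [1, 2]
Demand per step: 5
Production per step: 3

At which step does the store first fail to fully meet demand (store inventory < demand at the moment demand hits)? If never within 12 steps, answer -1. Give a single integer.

Step 1: demand=5,sold=5 ship[1->2]=2 ship[0->1]=1 prod=3 -> [7 4 15]
Step 2: demand=5,sold=5 ship[1->2]=2 ship[0->1]=1 prod=3 -> [9 3 12]
Step 3: demand=5,sold=5 ship[1->2]=2 ship[0->1]=1 prod=3 -> [11 2 9]
Step 4: demand=5,sold=5 ship[1->2]=2 ship[0->1]=1 prod=3 -> [13 1 6]
Step 5: demand=5,sold=5 ship[1->2]=1 ship[0->1]=1 prod=3 -> [15 1 2]
Step 6: demand=5,sold=2 ship[1->2]=1 ship[0->1]=1 prod=3 -> [17 1 1]
Step 7: demand=5,sold=1 ship[1->2]=1 ship[0->1]=1 prod=3 -> [19 1 1]
Step 8: demand=5,sold=1 ship[1->2]=1 ship[0->1]=1 prod=3 -> [21 1 1]
Step 9: demand=5,sold=1 ship[1->2]=1 ship[0->1]=1 prod=3 -> [23 1 1]
Step 10: demand=5,sold=1 ship[1->2]=1 ship[0->1]=1 prod=3 -> [25 1 1]
Step 11: demand=5,sold=1 ship[1->2]=1 ship[0->1]=1 prod=3 -> [27 1 1]
Step 12: demand=5,sold=1 ship[1->2]=1 ship[0->1]=1 prod=3 -> [29 1 1]
First stockout at step 6

6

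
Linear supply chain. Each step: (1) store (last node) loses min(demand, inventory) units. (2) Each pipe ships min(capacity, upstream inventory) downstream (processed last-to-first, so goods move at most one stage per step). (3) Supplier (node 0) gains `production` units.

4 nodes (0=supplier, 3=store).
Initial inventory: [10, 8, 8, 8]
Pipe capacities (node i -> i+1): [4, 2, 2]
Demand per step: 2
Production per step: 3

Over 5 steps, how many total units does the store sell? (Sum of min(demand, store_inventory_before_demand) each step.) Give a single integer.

Step 1: sold=2 (running total=2) -> [9 10 8 8]
Step 2: sold=2 (running total=4) -> [8 12 8 8]
Step 3: sold=2 (running total=6) -> [7 14 8 8]
Step 4: sold=2 (running total=8) -> [6 16 8 8]
Step 5: sold=2 (running total=10) -> [5 18 8 8]

Answer: 10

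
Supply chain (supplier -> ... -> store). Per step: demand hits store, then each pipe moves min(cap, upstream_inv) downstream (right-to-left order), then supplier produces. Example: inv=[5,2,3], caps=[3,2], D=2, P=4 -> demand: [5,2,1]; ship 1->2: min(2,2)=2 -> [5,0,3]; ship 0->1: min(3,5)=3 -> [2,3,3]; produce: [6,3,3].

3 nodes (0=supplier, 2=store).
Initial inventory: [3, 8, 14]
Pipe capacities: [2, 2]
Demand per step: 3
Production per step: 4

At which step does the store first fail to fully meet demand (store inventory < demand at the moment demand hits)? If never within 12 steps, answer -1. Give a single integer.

Step 1: demand=3,sold=3 ship[1->2]=2 ship[0->1]=2 prod=4 -> [5 8 13]
Step 2: demand=3,sold=3 ship[1->2]=2 ship[0->1]=2 prod=4 -> [7 8 12]
Step 3: demand=3,sold=3 ship[1->2]=2 ship[0->1]=2 prod=4 -> [9 8 11]
Step 4: demand=3,sold=3 ship[1->2]=2 ship[0->1]=2 prod=4 -> [11 8 10]
Step 5: demand=3,sold=3 ship[1->2]=2 ship[0->1]=2 prod=4 -> [13 8 9]
Step 6: demand=3,sold=3 ship[1->2]=2 ship[0->1]=2 prod=4 -> [15 8 8]
Step 7: demand=3,sold=3 ship[1->2]=2 ship[0->1]=2 prod=4 -> [17 8 7]
Step 8: demand=3,sold=3 ship[1->2]=2 ship[0->1]=2 prod=4 -> [19 8 6]
Step 9: demand=3,sold=3 ship[1->2]=2 ship[0->1]=2 prod=4 -> [21 8 5]
Step 10: demand=3,sold=3 ship[1->2]=2 ship[0->1]=2 prod=4 -> [23 8 4]
Step 11: demand=3,sold=3 ship[1->2]=2 ship[0->1]=2 prod=4 -> [25 8 3]
Step 12: demand=3,sold=3 ship[1->2]=2 ship[0->1]=2 prod=4 -> [27 8 2]
No stockout in 12 steps

-1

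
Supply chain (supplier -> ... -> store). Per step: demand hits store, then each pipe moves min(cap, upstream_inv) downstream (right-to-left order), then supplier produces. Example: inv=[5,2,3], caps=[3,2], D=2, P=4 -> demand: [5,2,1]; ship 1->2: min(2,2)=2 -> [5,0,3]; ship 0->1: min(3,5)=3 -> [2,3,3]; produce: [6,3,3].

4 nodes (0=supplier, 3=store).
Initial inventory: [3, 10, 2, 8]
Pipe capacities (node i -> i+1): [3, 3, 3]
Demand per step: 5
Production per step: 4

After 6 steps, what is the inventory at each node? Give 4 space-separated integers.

Step 1: demand=5,sold=5 ship[2->3]=2 ship[1->2]=3 ship[0->1]=3 prod=4 -> inv=[4 10 3 5]
Step 2: demand=5,sold=5 ship[2->3]=3 ship[1->2]=3 ship[0->1]=3 prod=4 -> inv=[5 10 3 3]
Step 3: demand=5,sold=3 ship[2->3]=3 ship[1->2]=3 ship[0->1]=3 prod=4 -> inv=[6 10 3 3]
Step 4: demand=5,sold=3 ship[2->3]=3 ship[1->2]=3 ship[0->1]=3 prod=4 -> inv=[7 10 3 3]
Step 5: demand=5,sold=3 ship[2->3]=3 ship[1->2]=3 ship[0->1]=3 prod=4 -> inv=[8 10 3 3]
Step 6: demand=5,sold=3 ship[2->3]=3 ship[1->2]=3 ship[0->1]=3 prod=4 -> inv=[9 10 3 3]

9 10 3 3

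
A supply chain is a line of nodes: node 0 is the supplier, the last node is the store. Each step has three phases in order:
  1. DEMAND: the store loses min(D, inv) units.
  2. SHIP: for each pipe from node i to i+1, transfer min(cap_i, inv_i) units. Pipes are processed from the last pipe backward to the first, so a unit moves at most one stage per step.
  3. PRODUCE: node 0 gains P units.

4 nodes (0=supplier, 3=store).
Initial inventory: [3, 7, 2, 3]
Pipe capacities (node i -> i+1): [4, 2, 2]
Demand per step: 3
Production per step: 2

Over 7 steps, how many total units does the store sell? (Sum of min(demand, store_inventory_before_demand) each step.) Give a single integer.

Answer: 15

Derivation:
Step 1: sold=3 (running total=3) -> [2 8 2 2]
Step 2: sold=2 (running total=5) -> [2 8 2 2]
Step 3: sold=2 (running total=7) -> [2 8 2 2]
Step 4: sold=2 (running total=9) -> [2 8 2 2]
Step 5: sold=2 (running total=11) -> [2 8 2 2]
Step 6: sold=2 (running total=13) -> [2 8 2 2]
Step 7: sold=2 (running total=15) -> [2 8 2 2]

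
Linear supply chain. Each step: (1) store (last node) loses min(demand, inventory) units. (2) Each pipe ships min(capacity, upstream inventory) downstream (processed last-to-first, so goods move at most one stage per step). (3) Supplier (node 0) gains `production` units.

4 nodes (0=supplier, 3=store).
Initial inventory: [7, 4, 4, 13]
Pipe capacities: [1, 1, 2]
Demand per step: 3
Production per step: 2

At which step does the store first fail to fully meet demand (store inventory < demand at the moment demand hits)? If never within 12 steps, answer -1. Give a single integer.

Step 1: demand=3,sold=3 ship[2->3]=2 ship[1->2]=1 ship[0->1]=1 prod=2 -> [8 4 3 12]
Step 2: demand=3,sold=3 ship[2->3]=2 ship[1->2]=1 ship[0->1]=1 prod=2 -> [9 4 2 11]
Step 3: demand=3,sold=3 ship[2->3]=2 ship[1->2]=1 ship[0->1]=1 prod=2 -> [10 4 1 10]
Step 4: demand=3,sold=3 ship[2->3]=1 ship[1->2]=1 ship[0->1]=1 prod=2 -> [11 4 1 8]
Step 5: demand=3,sold=3 ship[2->3]=1 ship[1->2]=1 ship[0->1]=1 prod=2 -> [12 4 1 6]
Step 6: demand=3,sold=3 ship[2->3]=1 ship[1->2]=1 ship[0->1]=1 prod=2 -> [13 4 1 4]
Step 7: demand=3,sold=3 ship[2->3]=1 ship[1->2]=1 ship[0->1]=1 prod=2 -> [14 4 1 2]
Step 8: demand=3,sold=2 ship[2->3]=1 ship[1->2]=1 ship[0->1]=1 prod=2 -> [15 4 1 1]
Step 9: demand=3,sold=1 ship[2->3]=1 ship[1->2]=1 ship[0->1]=1 prod=2 -> [16 4 1 1]
Step 10: demand=3,sold=1 ship[2->3]=1 ship[1->2]=1 ship[0->1]=1 prod=2 -> [17 4 1 1]
Step 11: demand=3,sold=1 ship[2->3]=1 ship[1->2]=1 ship[0->1]=1 prod=2 -> [18 4 1 1]
Step 12: demand=3,sold=1 ship[2->3]=1 ship[1->2]=1 ship[0->1]=1 prod=2 -> [19 4 1 1]
First stockout at step 8

8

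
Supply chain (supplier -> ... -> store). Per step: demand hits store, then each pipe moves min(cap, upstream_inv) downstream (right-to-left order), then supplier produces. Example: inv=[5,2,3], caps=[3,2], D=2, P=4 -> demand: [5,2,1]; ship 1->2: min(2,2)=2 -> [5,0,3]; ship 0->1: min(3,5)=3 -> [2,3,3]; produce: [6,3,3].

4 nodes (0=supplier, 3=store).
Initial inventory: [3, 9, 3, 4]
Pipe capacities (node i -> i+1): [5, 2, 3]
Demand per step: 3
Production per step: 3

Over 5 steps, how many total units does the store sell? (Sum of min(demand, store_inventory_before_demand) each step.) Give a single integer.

Answer: 13

Derivation:
Step 1: sold=3 (running total=3) -> [3 10 2 4]
Step 2: sold=3 (running total=6) -> [3 11 2 3]
Step 3: sold=3 (running total=9) -> [3 12 2 2]
Step 4: sold=2 (running total=11) -> [3 13 2 2]
Step 5: sold=2 (running total=13) -> [3 14 2 2]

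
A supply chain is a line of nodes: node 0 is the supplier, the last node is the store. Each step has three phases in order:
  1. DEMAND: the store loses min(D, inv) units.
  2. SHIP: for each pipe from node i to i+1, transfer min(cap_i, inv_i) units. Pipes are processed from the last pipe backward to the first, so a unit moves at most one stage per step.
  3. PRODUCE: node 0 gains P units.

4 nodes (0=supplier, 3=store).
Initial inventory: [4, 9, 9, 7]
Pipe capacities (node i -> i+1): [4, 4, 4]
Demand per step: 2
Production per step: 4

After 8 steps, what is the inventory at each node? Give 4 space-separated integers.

Step 1: demand=2,sold=2 ship[2->3]=4 ship[1->2]=4 ship[0->1]=4 prod=4 -> inv=[4 9 9 9]
Step 2: demand=2,sold=2 ship[2->3]=4 ship[1->2]=4 ship[0->1]=4 prod=4 -> inv=[4 9 9 11]
Step 3: demand=2,sold=2 ship[2->3]=4 ship[1->2]=4 ship[0->1]=4 prod=4 -> inv=[4 9 9 13]
Step 4: demand=2,sold=2 ship[2->3]=4 ship[1->2]=4 ship[0->1]=4 prod=4 -> inv=[4 9 9 15]
Step 5: demand=2,sold=2 ship[2->3]=4 ship[1->2]=4 ship[0->1]=4 prod=4 -> inv=[4 9 9 17]
Step 6: demand=2,sold=2 ship[2->3]=4 ship[1->2]=4 ship[0->1]=4 prod=4 -> inv=[4 9 9 19]
Step 7: demand=2,sold=2 ship[2->3]=4 ship[1->2]=4 ship[0->1]=4 prod=4 -> inv=[4 9 9 21]
Step 8: demand=2,sold=2 ship[2->3]=4 ship[1->2]=4 ship[0->1]=4 prod=4 -> inv=[4 9 9 23]

4 9 9 23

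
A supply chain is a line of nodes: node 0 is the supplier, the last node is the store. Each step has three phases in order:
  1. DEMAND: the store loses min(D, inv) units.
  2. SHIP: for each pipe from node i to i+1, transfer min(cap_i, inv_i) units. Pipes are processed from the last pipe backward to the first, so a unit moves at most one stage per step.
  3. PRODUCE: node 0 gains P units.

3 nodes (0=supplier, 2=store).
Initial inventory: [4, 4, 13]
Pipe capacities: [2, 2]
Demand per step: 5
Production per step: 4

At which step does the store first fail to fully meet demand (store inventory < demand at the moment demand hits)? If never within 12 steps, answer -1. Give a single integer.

Step 1: demand=5,sold=5 ship[1->2]=2 ship[0->1]=2 prod=4 -> [6 4 10]
Step 2: demand=5,sold=5 ship[1->2]=2 ship[0->1]=2 prod=4 -> [8 4 7]
Step 3: demand=5,sold=5 ship[1->2]=2 ship[0->1]=2 prod=4 -> [10 4 4]
Step 4: demand=5,sold=4 ship[1->2]=2 ship[0->1]=2 prod=4 -> [12 4 2]
Step 5: demand=5,sold=2 ship[1->2]=2 ship[0->1]=2 prod=4 -> [14 4 2]
Step 6: demand=5,sold=2 ship[1->2]=2 ship[0->1]=2 prod=4 -> [16 4 2]
Step 7: demand=5,sold=2 ship[1->2]=2 ship[0->1]=2 prod=4 -> [18 4 2]
Step 8: demand=5,sold=2 ship[1->2]=2 ship[0->1]=2 prod=4 -> [20 4 2]
Step 9: demand=5,sold=2 ship[1->2]=2 ship[0->1]=2 prod=4 -> [22 4 2]
Step 10: demand=5,sold=2 ship[1->2]=2 ship[0->1]=2 prod=4 -> [24 4 2]
Step 11: demand=5,sold=2 ship[1->2]=2 ship[0->1]=2 prod=4 -> [26 4 2]
Step 12: demand=5,sold=2 ship[1->2]=2 ship[0->1]=2 prod=4 -> [28 4 2]
First stockout at step 4

4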